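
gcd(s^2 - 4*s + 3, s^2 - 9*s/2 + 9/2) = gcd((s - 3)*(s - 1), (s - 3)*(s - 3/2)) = s - 3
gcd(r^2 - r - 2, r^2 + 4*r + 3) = r + 1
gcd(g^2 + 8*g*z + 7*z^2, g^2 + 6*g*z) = 1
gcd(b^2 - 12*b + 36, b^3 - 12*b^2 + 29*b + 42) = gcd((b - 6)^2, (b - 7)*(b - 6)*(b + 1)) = b - 6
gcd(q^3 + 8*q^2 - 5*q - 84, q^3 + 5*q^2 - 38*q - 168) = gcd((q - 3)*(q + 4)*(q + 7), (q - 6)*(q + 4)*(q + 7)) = q^2 + 11*q + 28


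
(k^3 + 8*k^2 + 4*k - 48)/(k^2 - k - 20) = (k^2 + 4*k - 12)/(k - 5)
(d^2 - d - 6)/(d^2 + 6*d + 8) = (d - 3)/(d + 4)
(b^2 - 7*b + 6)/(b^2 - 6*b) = (b - 1)/b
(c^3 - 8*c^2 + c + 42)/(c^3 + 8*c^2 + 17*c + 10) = (c^2 - 10*c + 21)/(c^2 + 6*c + 5)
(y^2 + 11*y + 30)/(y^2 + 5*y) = (y + 6)/y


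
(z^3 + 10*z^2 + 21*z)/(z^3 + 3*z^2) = (z + 7)/z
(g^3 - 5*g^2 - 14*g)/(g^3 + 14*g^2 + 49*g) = (g^2 - 5*g - 14)/(g^2 + 14*g + 49)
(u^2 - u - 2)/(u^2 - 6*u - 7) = (u - 2)/(u - 7)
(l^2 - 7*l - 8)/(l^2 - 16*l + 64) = (l + 1)/(l - 8)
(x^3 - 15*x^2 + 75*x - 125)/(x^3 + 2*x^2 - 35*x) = (x^2 - 10*x + 25)/(x*(x + 7))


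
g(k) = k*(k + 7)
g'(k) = 2*k + 7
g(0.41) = 3.04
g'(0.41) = 7.82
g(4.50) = 51.75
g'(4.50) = 16.00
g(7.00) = 98.00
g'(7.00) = 21.00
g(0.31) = 2.27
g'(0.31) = 7.62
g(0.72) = 5.56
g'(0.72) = 8.44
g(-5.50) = -8.25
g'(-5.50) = -4.00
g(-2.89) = -11.88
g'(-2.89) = 1.22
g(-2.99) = -11.99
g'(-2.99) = 1.02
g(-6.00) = -6.00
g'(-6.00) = -5.00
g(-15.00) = 120.00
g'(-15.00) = -23.00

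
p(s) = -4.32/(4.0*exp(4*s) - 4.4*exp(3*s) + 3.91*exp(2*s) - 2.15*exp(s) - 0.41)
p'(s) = -4.32*(-16.0*exp(4*s) + 13.2*exp(3*s) - 7.82*exp(2*s) + 2.15*exp(s))/(4.0*exp(4*s) - 4.4*exp(3*s) + 3.91*exp(2*s) - 2.15*exp(s) - 0.41)^2 = (69.12*exp(3*s) - 57.024*exp(2*s) + 33.7824*exp(s) - 9.288)*exp(s)/(-4.0*exp(4*s) + 4.4*exp(3*s) - 3.91*exp(2*s) + 2.15*exp(s) + 0.41)^2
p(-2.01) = 6.78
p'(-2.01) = -1.85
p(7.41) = -0.00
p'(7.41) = 0.00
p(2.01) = -0.00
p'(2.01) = 0.00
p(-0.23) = 16.44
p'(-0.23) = 186.66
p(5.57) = -0.00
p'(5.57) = 0.00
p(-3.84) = 9.51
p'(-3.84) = -0.89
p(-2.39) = 7.48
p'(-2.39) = -1.82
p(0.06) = -2.82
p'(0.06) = 20.36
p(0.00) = -4.55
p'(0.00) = 40.54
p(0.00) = -4.55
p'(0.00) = 40.54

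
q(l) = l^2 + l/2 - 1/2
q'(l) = 2*l + 1/2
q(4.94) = 26.37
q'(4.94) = 10.38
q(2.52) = 7.11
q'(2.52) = 5.54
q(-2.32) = 3.72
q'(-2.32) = -4.14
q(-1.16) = 0.27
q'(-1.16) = -1.82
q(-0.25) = -0.56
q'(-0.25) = 0.00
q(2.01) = 4.55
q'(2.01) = 4.52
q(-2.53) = 4.64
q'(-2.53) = -4.56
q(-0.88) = -0.17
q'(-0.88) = -1.26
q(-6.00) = 32.50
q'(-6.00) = -11.50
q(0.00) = -0.50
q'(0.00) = 0.50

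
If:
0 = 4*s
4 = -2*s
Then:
No Solution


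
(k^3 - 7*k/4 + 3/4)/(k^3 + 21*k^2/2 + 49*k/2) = (4*k^3 - 7*k + 3)/(2*k*(2*k^2 + 21*k + 49))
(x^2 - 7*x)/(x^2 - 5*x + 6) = x*(x - 7)/(x^2 - 5*x + 6)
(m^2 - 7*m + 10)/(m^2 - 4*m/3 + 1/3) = 3*(m^2 - 7*m + 10)/(3*m^2 - 4*m + 1)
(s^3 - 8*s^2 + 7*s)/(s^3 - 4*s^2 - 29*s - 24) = s*(-s^2 + 8*s - 7)/(-s^3 + 4*s^2 + 29*s + 24)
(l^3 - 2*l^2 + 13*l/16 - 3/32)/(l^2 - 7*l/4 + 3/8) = l - 1/4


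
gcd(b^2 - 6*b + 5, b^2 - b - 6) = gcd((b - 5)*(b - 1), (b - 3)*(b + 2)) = 1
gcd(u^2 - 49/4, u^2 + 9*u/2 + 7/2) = u + 7/2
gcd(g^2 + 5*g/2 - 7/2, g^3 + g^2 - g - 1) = g - 1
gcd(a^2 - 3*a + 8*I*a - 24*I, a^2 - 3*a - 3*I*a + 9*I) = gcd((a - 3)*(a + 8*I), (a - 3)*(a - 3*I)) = a - 3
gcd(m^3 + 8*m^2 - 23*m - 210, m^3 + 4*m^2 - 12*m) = m + 6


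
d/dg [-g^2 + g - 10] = 1 - 2*g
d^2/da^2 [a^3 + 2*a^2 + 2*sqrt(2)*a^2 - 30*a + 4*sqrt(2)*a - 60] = 6*a + 4 + 4*sqrt(2)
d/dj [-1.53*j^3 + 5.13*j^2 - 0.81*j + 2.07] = -4.59*j^2 + 10.26*j - 0.81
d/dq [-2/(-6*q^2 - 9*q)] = 2*(-4*q - 3)/(3*q^2*(2*q + 3)^2)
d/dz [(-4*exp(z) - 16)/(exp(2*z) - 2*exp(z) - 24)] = 4*exp(z)/(exp(2*z) - 12*exp(z) + 36)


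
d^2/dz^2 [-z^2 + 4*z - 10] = -2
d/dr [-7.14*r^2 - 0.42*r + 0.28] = -14.28*r - 0.42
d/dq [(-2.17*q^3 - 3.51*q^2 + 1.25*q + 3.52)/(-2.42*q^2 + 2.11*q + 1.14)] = (5.2514*q^4 - 9.1574*q^3 - 11.8025*q^2 + 9.034*q - 6.0022)/(5.8564*q^4 - 10.2124*q^3 - 1.0655*q^2 + 4.8108*q + 1.2996)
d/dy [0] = 0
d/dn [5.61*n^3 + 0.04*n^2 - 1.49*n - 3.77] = 16.83*n^2 + 0.08*n - 1.49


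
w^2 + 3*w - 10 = (w - 2)*(w + 5)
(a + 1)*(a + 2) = a^2 + 3*a + 2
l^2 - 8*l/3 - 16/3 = (l - 4)*(l + 4/3)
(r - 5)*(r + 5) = r^2 - 25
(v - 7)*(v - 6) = v^2 - 13*v + 42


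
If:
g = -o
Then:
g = -o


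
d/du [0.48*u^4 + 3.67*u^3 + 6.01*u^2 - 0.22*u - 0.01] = 1.92*u^3 + 11.01*u^2 + 12.02*u - 0.22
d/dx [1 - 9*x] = -9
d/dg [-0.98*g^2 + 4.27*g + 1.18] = 4.27 - 1.96*g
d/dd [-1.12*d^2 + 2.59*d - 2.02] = 2.59 - 2.24*d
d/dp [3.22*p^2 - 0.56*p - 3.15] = 6.44*p - 0.56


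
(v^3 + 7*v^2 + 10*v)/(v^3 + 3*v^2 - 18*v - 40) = v/(v - 4)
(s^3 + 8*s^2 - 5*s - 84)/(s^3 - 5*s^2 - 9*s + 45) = (s^2 + 11*s + 28)/(s^2 - 2*s - 15)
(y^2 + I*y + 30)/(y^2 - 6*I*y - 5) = (y + 6*I)/(y - I)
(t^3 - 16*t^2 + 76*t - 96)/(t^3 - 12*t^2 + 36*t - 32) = (t - 6)/(t - 2)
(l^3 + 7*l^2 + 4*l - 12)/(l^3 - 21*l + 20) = (l^2 + 8*l + 12)/(l^2 + l - 20)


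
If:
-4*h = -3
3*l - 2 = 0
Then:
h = 3/4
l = 2/3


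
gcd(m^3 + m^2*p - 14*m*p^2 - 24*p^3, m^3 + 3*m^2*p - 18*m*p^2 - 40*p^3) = -m^2 + 2*m*p + 8*p^2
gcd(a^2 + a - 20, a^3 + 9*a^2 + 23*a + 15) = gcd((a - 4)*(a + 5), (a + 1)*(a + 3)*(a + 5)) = a + 5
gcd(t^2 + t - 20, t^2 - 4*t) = t - 4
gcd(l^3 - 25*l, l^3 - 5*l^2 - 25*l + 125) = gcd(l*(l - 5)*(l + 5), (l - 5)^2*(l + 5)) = l^2 - 25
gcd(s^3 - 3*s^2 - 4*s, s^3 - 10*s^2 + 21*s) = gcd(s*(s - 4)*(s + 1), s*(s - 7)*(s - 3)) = s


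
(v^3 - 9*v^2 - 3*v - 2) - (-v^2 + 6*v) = v^3 - 8*v^2 - 9*v - 2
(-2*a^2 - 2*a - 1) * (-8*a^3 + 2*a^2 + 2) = 16*a^5 + 12*a^4 + 4*a^3 - 6*a^2 - 4*a - 2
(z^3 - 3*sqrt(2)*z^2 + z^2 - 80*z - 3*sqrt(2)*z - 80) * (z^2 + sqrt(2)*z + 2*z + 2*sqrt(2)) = z^5 - 2*sqrt(2)*z^4 + 3*z^4 - 84*z^3 - 6*sqrt(2)*z^3 - 258*z^2 - 84*sqrt(2)*z^2 - 240*sqrt(2)*z - 172*z - 160*sqrt(2)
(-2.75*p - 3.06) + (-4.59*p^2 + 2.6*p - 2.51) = -4.59*p^2 - 0.15*p - 5.57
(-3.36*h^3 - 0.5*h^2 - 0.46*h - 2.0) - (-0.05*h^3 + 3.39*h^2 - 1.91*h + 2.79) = -3.31*h^3 - 3.89*h^2 + 1.45*h - 4.79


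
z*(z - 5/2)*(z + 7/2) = z^3 + z^2 - 35*z/4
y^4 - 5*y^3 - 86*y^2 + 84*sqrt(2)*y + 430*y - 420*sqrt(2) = (y - 5)*(y - 6*sqrt(2))*(y - sqrt(2))*(y + 7*sqrt(2))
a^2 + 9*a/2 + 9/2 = (a + 3/2)*(a + 3)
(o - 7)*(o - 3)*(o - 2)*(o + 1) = o^4 - 11*o^3 + 29*o^2 - o - 42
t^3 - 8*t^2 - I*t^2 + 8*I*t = t*(t - 8)*(t - I)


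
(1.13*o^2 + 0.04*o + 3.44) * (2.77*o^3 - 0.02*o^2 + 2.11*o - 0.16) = 3.1301*o^5 + 0.0882*o^4 + 11.9123*o^3 - 0.1652*o^2 + 7.252*o - 0.5504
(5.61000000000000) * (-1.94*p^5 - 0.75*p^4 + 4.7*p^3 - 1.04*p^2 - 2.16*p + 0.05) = -10.8834*p^5 - 4.2075*p^4 + 26.367*p^3 - 5.8344*p^2 - 12.1176*p + 0.2805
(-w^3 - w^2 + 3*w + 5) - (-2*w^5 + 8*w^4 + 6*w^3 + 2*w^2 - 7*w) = 2*w^5 - 8*w^4 - 7*w^3 - 3*w^2 + 10*w + 5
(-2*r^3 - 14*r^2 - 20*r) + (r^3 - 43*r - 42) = -r^3 - 14*r^2 - 63*r - 42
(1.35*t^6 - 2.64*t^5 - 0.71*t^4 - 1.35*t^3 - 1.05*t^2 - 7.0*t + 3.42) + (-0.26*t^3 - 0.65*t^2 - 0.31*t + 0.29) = 1.35*t^6 - 2.64*t^5 - 0.71*t^4 - 1.61*t^3 - 1.7*t^2 - 7.31*t + 3.71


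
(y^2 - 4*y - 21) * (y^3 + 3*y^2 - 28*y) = y^5 - y^4 - 61*y^3 + 49*y^2 + 588*y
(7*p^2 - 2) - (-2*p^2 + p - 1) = 9*p^2 - p - 1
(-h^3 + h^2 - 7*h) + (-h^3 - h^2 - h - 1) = -2*h^3 - 8*h - 1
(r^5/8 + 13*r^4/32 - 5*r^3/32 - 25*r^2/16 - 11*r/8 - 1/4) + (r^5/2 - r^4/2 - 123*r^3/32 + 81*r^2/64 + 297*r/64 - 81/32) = 5*r^5/8 - 3*r^4/32 - 4*r^3 - 19*r^2/64 + 209*r/64 - 89/32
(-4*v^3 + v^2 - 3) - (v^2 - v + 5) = -4*v^3 + v - 8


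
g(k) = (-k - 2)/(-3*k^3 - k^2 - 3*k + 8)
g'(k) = (-k - 2)*(9*k^2 + 2*k + 3)/(-3*k^3 - k^2 - 3*k + 8)^2 - 1/(-3*k^3 - k^2 - 3*k + 8) = (3*k^3 + k^2 + 3*k - (k + 2)*(9*k^2 + 2*k + 3) - 8)/(3*k^3 + k^2 + 3*k - 8)^2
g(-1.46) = -0.03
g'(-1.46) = -0.08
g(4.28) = 0.02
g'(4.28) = -0.01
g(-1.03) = -0.07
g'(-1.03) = -0.13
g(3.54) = 0.04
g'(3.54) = -0.02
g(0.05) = -0.26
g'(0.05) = -0.23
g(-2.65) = 0.01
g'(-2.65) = -0.01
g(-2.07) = 0.00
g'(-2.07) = -0.03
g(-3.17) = 0.01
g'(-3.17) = -0.00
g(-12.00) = 0.00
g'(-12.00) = 0.00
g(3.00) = 0.05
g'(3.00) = -0.04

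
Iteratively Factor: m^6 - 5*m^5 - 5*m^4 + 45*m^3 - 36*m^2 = (m + 3)*(m^5 - 8*m^4 + 19*m^3 - 12*m^2) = m*(m + 3)*(m^4 - 8*m^3 + 19*m^2 - 12*m) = m^2*(m + 3)*(m^3 - 8*m^2 + 19*m - 12) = m^2*(m - 4)*(m + 3)*(m^2 - 4*m + 3) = m^2*(m - 4)*(m - 1)*(m + 3)*(m - 3)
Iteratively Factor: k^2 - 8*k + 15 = (k - 3)*(k - 5)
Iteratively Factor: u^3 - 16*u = (u - 4)*(u^2 + 4*u) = (u - 4)*(u + 4)*(u)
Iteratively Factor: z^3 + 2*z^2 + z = (z + 1)*(z^2 + z) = z*(z + 1)*(z + 1)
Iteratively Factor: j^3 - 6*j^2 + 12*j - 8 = (j - 2)*(j^2 - 4*j + 4) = (j - 2)^2*(j - 2)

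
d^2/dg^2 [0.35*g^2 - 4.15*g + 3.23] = 0.700000000000000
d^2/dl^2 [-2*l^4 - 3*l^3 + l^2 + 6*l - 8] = -24*l^2 - 18*l + 2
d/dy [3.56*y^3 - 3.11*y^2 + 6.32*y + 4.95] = 10.68*y^2 - 6.22*y + 6.32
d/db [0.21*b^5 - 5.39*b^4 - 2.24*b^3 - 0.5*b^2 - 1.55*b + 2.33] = 1.05*b^4 - 21.56*b^3 - 6.72*b^2 - 1.0*b - 1.55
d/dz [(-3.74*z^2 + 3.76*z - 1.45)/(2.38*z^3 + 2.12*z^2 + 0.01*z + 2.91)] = (8.9012*z^4 - 17.8976*z^3 + 2.3444*z^2 - 15.6188*z + 10.9561)/(5.6644*z^6 + 10.0912*z^5 + 4.542*z^4 + 13.894*z^3 + 12.3385*z^2 + 0.0582*z + 8.4681)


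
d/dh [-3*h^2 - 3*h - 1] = -6*h - 3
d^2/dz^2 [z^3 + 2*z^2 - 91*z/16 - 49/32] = 6*z + 4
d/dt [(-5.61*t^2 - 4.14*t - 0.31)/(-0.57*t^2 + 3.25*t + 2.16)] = (-20.5923*t^2 - 24.5886*t - 7.9349)/(0.3249*t^4 - 3.705*t^3 + 8.1001*t^2 + 14.04*t + 4.6656)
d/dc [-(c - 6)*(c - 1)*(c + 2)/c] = -2*c + 5 + 12/c^2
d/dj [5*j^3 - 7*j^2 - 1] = j*(15*j - 14)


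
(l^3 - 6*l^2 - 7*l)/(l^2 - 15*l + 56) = l*(l + 1)/(l - 8)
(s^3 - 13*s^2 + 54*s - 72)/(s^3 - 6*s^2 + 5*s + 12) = (s - 6)/(s + 1)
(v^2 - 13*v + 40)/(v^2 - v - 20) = (v - 8)/(v + 4)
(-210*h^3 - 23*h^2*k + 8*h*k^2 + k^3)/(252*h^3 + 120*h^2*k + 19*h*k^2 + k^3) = (-5*h + k)/(6*h + k)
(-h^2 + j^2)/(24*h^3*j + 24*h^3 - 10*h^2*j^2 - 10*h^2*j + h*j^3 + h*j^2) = (-h^2 + j^2)/(h*(24*h^2*j + 24*h^2 - 10*h*j^2 - 10*h*j + j^3 + j^2))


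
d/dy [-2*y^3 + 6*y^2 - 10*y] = -6*y^2 + 12*y - 10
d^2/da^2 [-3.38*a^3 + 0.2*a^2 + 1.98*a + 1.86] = 0.4 - 20.28*a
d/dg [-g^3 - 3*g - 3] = -3*g^2 - 3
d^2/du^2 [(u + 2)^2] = 2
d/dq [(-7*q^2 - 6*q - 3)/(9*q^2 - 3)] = 2*(9*q^2 + 16*q + 3)/(3*(9*q^4 - 6*q^2 + 1))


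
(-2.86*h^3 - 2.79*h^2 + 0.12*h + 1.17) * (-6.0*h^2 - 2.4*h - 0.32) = 17.16*h^5 + 23.604*h^4 + 6.8912*h^3 - 6.4152*h^2 - 2.8464*h - 0.3744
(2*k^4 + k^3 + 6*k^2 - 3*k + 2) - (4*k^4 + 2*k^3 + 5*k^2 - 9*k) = -2*k^4 - k^3 + k^2 + 6*k + 2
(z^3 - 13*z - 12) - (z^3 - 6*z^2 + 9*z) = 6*z^2 - 22*z - 12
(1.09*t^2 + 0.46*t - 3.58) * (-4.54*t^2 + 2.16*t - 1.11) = -4.9486*t^4 + 0.266*t^3 + 16.0369*t^2 - 8.2434*t + 3.9738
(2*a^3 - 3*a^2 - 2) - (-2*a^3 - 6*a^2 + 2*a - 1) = 4*a^3 + 3*a^2 - 2*a - 1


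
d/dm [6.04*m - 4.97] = 6.04000000000000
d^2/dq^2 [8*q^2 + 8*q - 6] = 16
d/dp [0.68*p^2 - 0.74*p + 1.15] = 1.36*p - 0.74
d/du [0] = 0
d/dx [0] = 0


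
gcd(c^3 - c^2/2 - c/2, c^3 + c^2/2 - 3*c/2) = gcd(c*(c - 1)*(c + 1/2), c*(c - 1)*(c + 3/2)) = c^2 - c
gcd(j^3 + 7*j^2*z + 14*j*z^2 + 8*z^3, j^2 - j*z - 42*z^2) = 1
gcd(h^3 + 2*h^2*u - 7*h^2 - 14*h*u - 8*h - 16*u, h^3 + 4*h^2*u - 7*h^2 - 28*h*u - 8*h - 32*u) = h^2 - 7*h - 8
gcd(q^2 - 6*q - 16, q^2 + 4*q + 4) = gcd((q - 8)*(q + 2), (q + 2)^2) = q + 2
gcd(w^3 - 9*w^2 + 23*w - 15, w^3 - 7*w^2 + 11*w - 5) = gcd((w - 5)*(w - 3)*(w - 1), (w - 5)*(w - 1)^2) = w^2 - 6*w + 5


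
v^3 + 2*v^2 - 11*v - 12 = (v - 3)*(v + 1)*(v + 4)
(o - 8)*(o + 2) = o^2 - 6*o - 16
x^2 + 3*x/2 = x*(x + 3/2)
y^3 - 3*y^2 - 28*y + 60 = (y - 6)*(y - 2)*(y + 5)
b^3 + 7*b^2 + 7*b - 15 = (b - 1)*(b + 3)*(b + 5)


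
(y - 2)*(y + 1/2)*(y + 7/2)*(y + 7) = y^4 + 9*y^3 + 31*y^2/4 - 189*y/4 - 49/2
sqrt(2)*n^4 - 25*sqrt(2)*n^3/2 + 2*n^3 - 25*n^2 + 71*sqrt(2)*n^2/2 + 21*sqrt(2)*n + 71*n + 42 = (n - 7)*(n - 6)*(n + sqrt(2))*(sqrt(2)*n + sqrt(2)/2)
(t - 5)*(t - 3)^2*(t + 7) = t^4 - 4*t^3 - 38*t^2 + 228*t - 315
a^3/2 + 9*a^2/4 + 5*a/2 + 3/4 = (a/2 + 1/2)*(a + 1/2)*(a + 3)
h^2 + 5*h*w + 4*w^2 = (h + w)*(h + 4*w)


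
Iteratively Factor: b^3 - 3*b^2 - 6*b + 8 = (b - 4)*(b^2 + b - 2) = (b - 4)*(b - 1)*(b + 2)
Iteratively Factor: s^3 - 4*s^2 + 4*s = (s - 2)*(s^2 - 2*s) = s*(s - 2)*(s - 2)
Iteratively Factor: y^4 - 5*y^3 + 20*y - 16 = (y - 4)*(y^3 - y^2 - 4*y + 4) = (y - 4)*(y - 2)*(y^2 + y - 2) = (y - 4)*(y - 2)*(y - 1)*(y + 2)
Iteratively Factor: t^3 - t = (t + 1)*(t^2 - t) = (t - 1)*(t + 1)*(t)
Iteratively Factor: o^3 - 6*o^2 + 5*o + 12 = (o - 3)*(o^2 - 3*o - 4) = (o - 4)*(o - 3)*(o + 1)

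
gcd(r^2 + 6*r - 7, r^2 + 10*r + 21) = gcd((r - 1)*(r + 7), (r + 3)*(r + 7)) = r + 7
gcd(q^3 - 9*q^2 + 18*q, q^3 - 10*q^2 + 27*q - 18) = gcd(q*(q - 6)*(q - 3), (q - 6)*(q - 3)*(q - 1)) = q^2 - 9*q + 18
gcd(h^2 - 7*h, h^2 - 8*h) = h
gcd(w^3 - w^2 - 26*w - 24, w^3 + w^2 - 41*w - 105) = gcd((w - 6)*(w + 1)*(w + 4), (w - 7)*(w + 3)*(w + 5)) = 1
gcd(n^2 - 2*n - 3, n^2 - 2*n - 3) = n^2 - 2*n - 3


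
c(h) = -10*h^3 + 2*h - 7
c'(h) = 2 - 30*h^2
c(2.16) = -103.46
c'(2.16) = -137.97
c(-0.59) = -6.13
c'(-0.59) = -8.44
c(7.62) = -4416.27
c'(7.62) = -1739.93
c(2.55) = -167.71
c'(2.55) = -193.08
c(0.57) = -7.71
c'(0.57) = -7.75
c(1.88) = -69.69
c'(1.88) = -104.03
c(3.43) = -403.68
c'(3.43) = -350.95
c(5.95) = -2101.55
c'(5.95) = -1060.08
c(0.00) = -7.00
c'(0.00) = 2.00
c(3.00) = -271.00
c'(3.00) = -268.00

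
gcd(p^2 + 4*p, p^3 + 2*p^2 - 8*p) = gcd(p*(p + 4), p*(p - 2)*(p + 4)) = p^2 + 4*p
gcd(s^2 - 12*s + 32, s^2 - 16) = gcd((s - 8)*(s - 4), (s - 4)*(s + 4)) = s - 4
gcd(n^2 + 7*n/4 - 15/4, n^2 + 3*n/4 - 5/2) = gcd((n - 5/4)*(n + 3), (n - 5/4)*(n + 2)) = n - 5/4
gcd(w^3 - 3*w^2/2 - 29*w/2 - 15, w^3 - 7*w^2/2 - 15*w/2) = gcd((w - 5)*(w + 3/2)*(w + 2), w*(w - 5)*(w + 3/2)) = w^2 - 7*w/2 - 15/2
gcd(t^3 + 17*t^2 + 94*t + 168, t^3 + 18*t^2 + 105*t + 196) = t^2 + 11*t + 28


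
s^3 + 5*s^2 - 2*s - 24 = (s - 2)*(s + 3)*(s + 4)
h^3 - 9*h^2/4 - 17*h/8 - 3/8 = (h - 3)*(h + 1/4)*(h + 1/2)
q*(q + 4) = q^2 + 4*q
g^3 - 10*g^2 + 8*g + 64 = (g - 8)*(g - 4)*(g + 2)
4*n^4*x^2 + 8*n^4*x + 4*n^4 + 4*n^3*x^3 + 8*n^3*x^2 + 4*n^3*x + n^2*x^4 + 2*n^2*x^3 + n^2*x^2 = (2*n + x)^2*(n*x + n)^2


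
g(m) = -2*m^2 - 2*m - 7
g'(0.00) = -2.00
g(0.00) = -7.00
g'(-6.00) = 22.00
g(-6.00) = -67.00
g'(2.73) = -12.92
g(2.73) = -27.37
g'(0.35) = -3.40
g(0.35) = -7.94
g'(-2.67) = 8.68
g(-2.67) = -15.92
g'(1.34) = -7.36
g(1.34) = -13.27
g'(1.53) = -8.12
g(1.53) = -14.74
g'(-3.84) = 13.36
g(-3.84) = -28.81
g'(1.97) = -9.88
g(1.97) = -18.70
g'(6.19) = -26.76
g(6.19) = -96.01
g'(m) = -4*m - 2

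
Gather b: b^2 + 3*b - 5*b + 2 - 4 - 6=b^2 - 2*b - 8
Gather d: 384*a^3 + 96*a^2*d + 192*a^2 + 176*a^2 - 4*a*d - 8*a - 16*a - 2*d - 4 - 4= 384*a^3 + 368*a^2 - 24*a + d*(96*a^2 - 4*a - 2) - 8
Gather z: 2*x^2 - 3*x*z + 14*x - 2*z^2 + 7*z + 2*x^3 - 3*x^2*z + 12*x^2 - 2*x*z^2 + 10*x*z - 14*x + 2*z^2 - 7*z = 2*x^3 + 14*x^2 - 2*x*z^2 + z*(-3*x^2 + 7*x)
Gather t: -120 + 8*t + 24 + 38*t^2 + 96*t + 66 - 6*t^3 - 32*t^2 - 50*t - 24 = -6*t^3 + 6*t^2 + 54*t - 54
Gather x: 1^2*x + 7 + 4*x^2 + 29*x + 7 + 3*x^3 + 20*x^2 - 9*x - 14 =3*x^3 + 24*x^2 + 21*x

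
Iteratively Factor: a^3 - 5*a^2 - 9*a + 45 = (a + 3)*(a^2 - 8*a + 15) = (a - 5)*(a + 3)*(a - 3)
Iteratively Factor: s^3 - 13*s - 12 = (s - 4)*(s^2 + 4*s + 3) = (s - 4)*(s + 3)*(s + 1)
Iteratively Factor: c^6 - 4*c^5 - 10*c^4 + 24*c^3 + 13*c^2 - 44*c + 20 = (c - 1)*(c^5 - 3*c^4 - 13*c^3 + 11*c^2 + 24*c - 20) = (c - 5)*(c - 1)*(c^4 + 2*c^3 - 3*c^2 - 4*c + 4) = (c - 5)*(c - 1)*(c + 2)*(c^3 - 3*c + 2) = (c - 5)*(c - 1)^2*(c + 2)*(c^2 + c - 2) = (c - 5)*(c - 1)^2*(c + 2)^2*(c - 1)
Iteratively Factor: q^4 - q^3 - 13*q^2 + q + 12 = (q - 1)*(q^3 - 13*q - 12) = (q - 1)*(q + 1)*(q^2 - q - 12) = (q - 1)*(q + 1)*(q + 3)*(q - 4)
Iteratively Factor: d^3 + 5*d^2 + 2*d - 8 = (d + 2)*(d^2 + 3*d - 4) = (d - 1)*(d + 2)*(d + 4)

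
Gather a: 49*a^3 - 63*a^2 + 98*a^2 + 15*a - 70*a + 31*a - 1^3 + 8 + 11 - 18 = 49*a^3 + 35*a^2 - 24*a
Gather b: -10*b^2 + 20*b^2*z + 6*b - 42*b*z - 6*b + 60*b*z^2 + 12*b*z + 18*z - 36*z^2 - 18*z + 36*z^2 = b^2*(20*z - 10) + b*(60*z^2 - 30*z)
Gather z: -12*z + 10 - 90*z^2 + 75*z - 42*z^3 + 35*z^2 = -42*z^3 - 55*z^2 + 63*z + 10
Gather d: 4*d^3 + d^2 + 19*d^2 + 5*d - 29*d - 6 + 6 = 4*d^3 + 20*d^2 - 24*d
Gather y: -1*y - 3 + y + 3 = 0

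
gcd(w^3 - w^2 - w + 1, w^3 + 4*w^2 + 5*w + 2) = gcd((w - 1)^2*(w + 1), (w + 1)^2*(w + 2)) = w + 1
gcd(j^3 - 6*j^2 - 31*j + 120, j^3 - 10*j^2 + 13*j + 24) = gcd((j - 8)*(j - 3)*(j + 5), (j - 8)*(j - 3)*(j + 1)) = j^2 - 11*j + 24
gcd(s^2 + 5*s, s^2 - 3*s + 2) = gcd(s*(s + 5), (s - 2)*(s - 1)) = 1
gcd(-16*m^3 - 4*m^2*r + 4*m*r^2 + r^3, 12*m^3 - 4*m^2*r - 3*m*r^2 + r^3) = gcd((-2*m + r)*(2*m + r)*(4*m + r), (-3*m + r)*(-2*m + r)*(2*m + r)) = -4*m^2 + r^2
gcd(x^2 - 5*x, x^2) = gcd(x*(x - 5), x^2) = x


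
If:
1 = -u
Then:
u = -1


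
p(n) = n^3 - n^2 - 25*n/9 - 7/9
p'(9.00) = 222.22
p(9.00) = 622.22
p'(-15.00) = 702.22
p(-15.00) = -3559.11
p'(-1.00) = 2.22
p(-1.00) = 0.00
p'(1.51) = 1.04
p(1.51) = -3.81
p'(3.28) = 22.94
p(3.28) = 14.64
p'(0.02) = -2.82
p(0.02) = -0.83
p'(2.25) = 7.91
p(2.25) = -0.70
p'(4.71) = 54.35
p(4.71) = 68.44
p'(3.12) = 20.19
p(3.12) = 11.19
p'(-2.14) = 15.24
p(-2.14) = -9.21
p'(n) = 3*n^2 - 2*n - 25/9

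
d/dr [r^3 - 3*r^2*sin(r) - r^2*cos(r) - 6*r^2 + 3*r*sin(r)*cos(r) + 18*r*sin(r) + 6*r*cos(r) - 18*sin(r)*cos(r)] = r^2*sin(r) - 3*r^2*cos(r) + 3*r^2 - 12*r*sin(r) + 16*r*cos(r) + 3*r*cos(2*r) - 12*r + 18*sin(r) + 3*sin(2*r)/2 + 6*cos(r) - 18*cos(2*r)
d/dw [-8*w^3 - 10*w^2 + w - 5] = -24*w^2 - 20*w + 1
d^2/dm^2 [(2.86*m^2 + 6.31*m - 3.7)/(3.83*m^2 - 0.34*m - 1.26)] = (5.6843418860808e-14*m^4 + 192.570102*m^3 - 242.838852*m^2 + 211.613628*m - 32.891696)/(56.181887*m^6 - 14.962278*m^5 - 54.120198*m^4 + 9.805328*m^3 + 17.804556*m^2 - 1.619352*m - 2.000376)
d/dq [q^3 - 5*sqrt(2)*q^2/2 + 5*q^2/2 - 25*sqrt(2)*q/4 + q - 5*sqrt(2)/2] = 3*q^2 - 5*sqrt(2)*q + 5*q - 25*sqrt(2)/4 + 1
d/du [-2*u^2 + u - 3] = 1 - 4*u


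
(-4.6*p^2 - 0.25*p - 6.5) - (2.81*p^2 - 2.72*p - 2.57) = -7.41*p^2 + 2.47*p - 3.93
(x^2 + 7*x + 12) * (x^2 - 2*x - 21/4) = x^4 + 5*x^3 - 29*x^2/4 - 243*x/4 - 63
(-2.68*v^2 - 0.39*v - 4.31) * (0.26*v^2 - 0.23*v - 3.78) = -0.6968*v^4 + 0.515*v^3 + 9.0995*v^2 + 2.4655*v + 16.2918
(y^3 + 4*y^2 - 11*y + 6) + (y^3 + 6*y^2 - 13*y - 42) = 2*y^3 + 10*y^2 - 24*y - 36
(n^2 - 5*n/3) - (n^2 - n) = -2*n/3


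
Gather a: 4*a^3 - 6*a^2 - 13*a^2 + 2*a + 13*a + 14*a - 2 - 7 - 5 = 4*a^3 - 19*a^2 + 29*a - 14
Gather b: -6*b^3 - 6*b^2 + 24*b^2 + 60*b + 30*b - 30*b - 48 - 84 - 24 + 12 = -6*b^3 + 18*b^2 + 60*b - 144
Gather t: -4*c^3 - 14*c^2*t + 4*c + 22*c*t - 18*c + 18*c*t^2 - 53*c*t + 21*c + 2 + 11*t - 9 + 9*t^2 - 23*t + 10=-4*c^3 + 7*c + t^2*(18*c + 9) + t*(-14*c^2 - 31*c - 12) + 3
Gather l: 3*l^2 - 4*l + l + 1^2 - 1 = 3*l^2 - 3*l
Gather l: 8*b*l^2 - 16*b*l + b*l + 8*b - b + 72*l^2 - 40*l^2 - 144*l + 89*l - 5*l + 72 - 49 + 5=7*b + l^2*(8*b + 32) + l*(-15*b - 60) + 28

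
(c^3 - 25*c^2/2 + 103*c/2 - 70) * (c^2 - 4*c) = c^5 - 33*c^4/2 + 203*c^3/2 - 276*c^2 + 280*c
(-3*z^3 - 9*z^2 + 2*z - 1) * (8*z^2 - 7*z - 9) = -24*z^5 - 51*z^4 + 106*z^3 + 59*z^2 - 11*z + 9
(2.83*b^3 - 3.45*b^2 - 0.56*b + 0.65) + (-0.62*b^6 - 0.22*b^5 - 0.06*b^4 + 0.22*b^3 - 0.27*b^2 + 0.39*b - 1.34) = -0.62*b^6 - 0.22*b^5 - 0.06*b^4 + 3.05*b^3 - 3.72*b^2 - 0.17*b - 0.69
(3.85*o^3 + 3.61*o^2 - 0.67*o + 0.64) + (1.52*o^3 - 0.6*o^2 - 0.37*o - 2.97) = 5.37*o^3 + 3.01*o^2 - 1.04*o - 2.33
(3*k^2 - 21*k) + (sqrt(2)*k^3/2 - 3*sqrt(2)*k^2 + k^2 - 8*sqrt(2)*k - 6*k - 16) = sqrt(2)*k^3/2 - 3*sqrt(2)*k^2 + 4*k^2 - 27*k - 8*sqrt(2)*k - 16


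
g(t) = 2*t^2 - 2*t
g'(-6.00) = -26.00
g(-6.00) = 84.00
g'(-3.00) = -14.00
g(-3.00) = 24.00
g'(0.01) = -1.96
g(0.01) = -0.02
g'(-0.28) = -3.12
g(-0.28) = 0.72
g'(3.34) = 11.36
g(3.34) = 15.63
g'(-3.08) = -14.32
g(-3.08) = 25.13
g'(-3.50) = -16.00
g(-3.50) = 31.50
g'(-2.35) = -11.40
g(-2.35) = 15.74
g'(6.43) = 23.72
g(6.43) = 69.83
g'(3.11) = 10.44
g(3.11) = 13.12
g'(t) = 4*t - 2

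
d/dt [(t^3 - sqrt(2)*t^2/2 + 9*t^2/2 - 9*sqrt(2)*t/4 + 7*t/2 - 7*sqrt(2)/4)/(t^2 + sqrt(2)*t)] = (4*t^4 + 8*sqrt(2)*t^3 - 18*t^2 + 27*sqrt(2)*t^2 + 14*sqrt(2)*t + 14)/(4*t^2*(t^2 + 2*sqrt(2)*t + 2))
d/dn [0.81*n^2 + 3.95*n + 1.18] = 1.62*n + 3.95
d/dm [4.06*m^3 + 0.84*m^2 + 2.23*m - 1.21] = 12.18*m^2 + 1.68*m + 2.23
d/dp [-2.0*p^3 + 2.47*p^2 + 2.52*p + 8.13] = -6.0*p^2 + 4.94*p + 2.52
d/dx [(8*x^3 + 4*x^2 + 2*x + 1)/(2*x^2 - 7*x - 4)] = (4*x^2 - 32*x - 1)/(x^2 - 8*x + 16)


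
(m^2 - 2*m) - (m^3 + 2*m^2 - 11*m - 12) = -m^3 - m^2 + 9*m + 12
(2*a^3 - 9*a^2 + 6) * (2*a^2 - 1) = 4*a^5 - 18*a^4 - 2*a^3 + 21*a^2 - 6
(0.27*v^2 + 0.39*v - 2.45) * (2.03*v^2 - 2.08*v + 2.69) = 0.5481*v^4 + 0.2301*v^3 - 5.0584*v^2 + 6.1451*v - 6.5905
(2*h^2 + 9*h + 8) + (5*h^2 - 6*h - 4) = 7*h^2 + 3*h + 4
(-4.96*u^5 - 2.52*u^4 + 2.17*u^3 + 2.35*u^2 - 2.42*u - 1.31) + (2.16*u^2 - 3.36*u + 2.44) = -4.96*u^5 - 2.52*u^4 + 2.17*u^3 + 4.51*u^2 - 5.78*u + 1.13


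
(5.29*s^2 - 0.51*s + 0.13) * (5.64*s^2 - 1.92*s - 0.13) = 29.8356*s^4 - 13.0332*s^3 + 1.0247*s^2 - 0.1833*s - 0.0169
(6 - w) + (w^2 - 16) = w^2 - w - 10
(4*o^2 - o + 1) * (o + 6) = 4*o^3 + 23*o^2 - 5*o + 6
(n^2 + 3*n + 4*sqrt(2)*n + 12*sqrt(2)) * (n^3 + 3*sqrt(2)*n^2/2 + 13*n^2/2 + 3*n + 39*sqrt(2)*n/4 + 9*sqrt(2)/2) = n^5 + 11*sqrt(2)*n^4/2 + 19*n^4/2 + 69*n^3/2 + 209*sqrt(2)*n^3/4 + 123*n^2 + 495*sqrt(2)*n^2/4 + 99*sqrt(2)*n/2 + 270*n + 108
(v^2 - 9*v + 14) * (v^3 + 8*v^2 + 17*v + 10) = v^5 - v^4 - 41*v^3 - 31*v^2 + 148*v + 140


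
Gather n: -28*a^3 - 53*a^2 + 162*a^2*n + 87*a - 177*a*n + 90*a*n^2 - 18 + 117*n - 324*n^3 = -28*a^3 - 53*a^2 + 90*a*n^2 + 87*a - 324*n^3 + n*(162*a^2 - 177*a + 117) - 18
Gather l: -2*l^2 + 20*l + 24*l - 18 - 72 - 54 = -2*l^2 + 44*l - 144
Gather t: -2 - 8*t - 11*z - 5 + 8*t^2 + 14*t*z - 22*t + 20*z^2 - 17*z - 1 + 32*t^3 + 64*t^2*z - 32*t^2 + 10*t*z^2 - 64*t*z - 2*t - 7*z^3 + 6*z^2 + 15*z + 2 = 32*t^3 + t^2*(64*z - 24) + t*(10*z^2 - 50*z - 32) - 7*z^3 + 26*z^2 - 13*z - 6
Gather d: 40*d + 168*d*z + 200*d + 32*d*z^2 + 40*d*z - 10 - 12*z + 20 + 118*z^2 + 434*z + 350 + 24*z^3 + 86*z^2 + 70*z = d*(32*z^2 + 208*z + 240) + 24*z^3 + 204*z^2 + 492*z + 360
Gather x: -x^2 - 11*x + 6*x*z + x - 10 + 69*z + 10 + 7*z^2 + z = -x^2 + x*(6*z - 10) + 7*z^2 + 70*z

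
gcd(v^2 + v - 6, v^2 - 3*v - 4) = 1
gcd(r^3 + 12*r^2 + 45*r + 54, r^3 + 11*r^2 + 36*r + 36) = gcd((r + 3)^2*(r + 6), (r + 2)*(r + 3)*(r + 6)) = r^2 + 9*r + 18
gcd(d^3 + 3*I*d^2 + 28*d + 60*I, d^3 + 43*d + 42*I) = d + 6*I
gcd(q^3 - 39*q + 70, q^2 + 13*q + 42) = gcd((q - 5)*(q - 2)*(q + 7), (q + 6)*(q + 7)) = q + 7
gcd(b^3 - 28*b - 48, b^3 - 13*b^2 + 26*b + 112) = b + 2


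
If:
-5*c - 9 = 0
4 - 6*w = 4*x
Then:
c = -9/5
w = 2/3 - 2*x/3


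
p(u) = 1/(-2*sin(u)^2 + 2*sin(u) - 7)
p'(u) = (4*sin(u)*cos(u) - 2*cos(u))/(-2*sin(u)^2 + 2*sin(u) - 7)^2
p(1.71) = -0.14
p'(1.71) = -0.01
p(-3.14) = -0.14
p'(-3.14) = 0.04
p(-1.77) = -0.09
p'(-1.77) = 0.01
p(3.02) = -0.15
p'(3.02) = 0.03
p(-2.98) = -0.14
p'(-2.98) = 0.05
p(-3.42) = -0.15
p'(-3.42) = 0.02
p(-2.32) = -0.10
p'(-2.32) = 0.04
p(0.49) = -0.15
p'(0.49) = -0.00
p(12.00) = -0.12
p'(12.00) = -0.05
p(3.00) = -0.15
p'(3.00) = 0.03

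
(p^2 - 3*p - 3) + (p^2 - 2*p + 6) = 2*p^2 - 5*p + 3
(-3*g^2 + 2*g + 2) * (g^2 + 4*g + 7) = -3*g^4 - 10*g^3 - 11*g^2 + 22*g + 14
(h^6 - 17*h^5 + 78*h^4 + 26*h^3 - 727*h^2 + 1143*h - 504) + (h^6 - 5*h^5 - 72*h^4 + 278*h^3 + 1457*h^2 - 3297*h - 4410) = 2*h^6 - 22*h^5 + 6*h^4 + 304*h^3 + 730*h^2 - 2154*h - 4914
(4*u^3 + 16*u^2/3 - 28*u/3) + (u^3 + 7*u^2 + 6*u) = 5*u^3 + 37*u^2/3 - 10*u/3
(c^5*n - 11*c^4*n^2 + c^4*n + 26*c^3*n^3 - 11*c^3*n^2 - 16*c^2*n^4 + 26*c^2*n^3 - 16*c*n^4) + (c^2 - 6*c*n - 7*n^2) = c^5*n - 11*c^4*n^2 + c^4*n + 26*c^3*n^3 - 11*c^3*n^2 - 16*c^2*n^4 + 26*c^2*n^3 + c^2 - 16*c*n^4 - 6*c*n - 7*n^2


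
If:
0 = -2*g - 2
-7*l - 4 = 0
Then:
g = -1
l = -4/7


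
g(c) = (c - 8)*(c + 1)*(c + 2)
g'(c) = (c - 8)*(c + 1) + (c - 8)*(c + 2) + (c + 1)*(c + 2) = 3*c^2 - 10*c - 22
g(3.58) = -112.96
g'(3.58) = -19.35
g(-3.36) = -36.46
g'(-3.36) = 45.47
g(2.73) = -92.98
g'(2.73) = -26.94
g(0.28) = -22.53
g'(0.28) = -24.56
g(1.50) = -56.88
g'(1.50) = -30.25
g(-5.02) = -158.07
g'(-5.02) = 103.80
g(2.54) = -87.75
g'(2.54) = -28.05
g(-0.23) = -11.22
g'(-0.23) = -19.54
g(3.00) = -100.00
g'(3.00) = -25.00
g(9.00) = 110.00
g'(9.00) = 131.00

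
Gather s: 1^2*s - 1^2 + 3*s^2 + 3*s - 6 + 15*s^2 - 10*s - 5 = 18*s^2 - 6*s - 12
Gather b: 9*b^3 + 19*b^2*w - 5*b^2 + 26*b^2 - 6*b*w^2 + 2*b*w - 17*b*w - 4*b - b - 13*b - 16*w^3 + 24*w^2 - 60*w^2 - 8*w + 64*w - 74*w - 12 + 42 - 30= 9*b^3 + b^2*(19*w + 21) + b*(-6*w^2 - 15*w - 18) - 16*w^3 - 36*w^2 - 18*w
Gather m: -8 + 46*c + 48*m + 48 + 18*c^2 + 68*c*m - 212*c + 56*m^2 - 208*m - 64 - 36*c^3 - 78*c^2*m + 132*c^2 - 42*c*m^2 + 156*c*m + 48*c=-36*c^3 + 150*c^2 - 118*c + m^2*(56 - 42*c) + m*(-78*c^2 + 224*c - 160) - 24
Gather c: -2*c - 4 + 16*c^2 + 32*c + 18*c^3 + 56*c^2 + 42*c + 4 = 18*c^3 + 72*c^2 + 72*c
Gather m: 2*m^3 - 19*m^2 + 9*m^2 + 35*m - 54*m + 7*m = 2*m^3 - 10*m^2 - 12*m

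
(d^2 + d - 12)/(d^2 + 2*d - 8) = (d - 3)/(d - 2)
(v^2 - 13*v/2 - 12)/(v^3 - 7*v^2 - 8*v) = (v + 3/2)/(v*(v + 1))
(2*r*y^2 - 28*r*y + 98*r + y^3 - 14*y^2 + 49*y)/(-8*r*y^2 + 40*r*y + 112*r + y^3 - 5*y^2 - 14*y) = (2*r*y - 14*r + y^2 - 7*y)/(-8*r*y - 16*r + y^2 + 2*y)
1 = 1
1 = 1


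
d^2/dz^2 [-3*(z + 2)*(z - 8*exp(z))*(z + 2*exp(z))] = 18*z^2*exp(z) + 192*z*exp(2*z) + 108*z*exp(z) - 18*z + 576*exp(2*z) + 108*exp(z) - 12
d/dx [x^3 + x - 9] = 3*x^2 + 1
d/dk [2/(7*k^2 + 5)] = -28*k/(7*k^2 + 5)^2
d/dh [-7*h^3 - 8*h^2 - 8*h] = -21*h^2 - 16*h - 8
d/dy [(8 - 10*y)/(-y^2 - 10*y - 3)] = 2*(-5*y^2 + 8*y + 55)/(y^4 + 20*y^3 + 106*y^2 + 60*y + 9)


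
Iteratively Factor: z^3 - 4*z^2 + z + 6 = (z + 1)*(z^2 - 5*z + 6) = (z - 2)*(z + 1)*(z - 3)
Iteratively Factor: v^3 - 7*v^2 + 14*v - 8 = (v - 4)*(v^2 - 3*v + 2) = (v - 4)*(v - 1)*(v - 2)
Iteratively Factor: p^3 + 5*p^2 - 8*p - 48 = (p + 4)*(p^2 + p - 12) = (p + 4)^2*(p - 3)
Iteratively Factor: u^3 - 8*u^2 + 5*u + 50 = (u - 5)*(u^2 - 3*u - 10) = (u - 5)^2*(u + 2)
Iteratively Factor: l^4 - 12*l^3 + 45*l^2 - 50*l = (l - 5)*(l^3 - 7*l^2 + 10*l) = l*(l - 5)*(l^2 - 7*l + 10) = l*(l - 5)^2*(l - 2)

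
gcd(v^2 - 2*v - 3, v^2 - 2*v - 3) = v^2 - 2*v - 3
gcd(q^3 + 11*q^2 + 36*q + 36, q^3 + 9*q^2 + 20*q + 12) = q^2 + 8*q + 12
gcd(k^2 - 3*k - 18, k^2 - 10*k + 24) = k - 6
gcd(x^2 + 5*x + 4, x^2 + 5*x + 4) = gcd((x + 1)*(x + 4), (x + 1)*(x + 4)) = x^2 + 5*x + 4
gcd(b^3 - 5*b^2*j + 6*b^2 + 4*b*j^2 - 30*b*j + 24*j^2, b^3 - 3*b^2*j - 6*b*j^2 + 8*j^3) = b^2 - 5*b*j + 4*j^2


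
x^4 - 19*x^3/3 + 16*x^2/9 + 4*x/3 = x*(x - 6)*(x - 2/3)*(x + 1/3)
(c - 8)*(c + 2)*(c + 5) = c^3 - c^2 - 46*c - 80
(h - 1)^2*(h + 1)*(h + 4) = h^4 + 3*h^3 - 5*h^2 - 3*h + 4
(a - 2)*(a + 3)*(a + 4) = a^3 + 5*a^2 - 2*a - 24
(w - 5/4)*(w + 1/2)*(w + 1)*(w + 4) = w^4 + 17*w^3/4 - 3*w^2/8 - 49*w/8 - 5/2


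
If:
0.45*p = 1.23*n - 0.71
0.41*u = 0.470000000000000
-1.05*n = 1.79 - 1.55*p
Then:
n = 1.33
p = 2.06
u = 1.15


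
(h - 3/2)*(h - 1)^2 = h^3 - 7*h^2/2 + 4*h - 3/2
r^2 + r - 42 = (r - 6)*(r + 7)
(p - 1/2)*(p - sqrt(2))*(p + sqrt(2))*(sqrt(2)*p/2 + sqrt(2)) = sqrt(2)*p^4/2 + 3*sqrt(2)*p^3/4 - 3*sqrt(2)*p^2/2 - 3*sqrt(2)*p/2 + sqrt(2)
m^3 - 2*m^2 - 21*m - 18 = (m - 6)*(m + 1)*(m + 3)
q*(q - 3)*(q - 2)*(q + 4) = q^4 - q^3 - 14*q^2 + 24*q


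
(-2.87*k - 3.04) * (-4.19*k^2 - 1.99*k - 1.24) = 12.0253*k^3 + 18.4489*k^2 + 9.6084*k + 3.7696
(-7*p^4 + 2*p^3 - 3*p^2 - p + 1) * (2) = -14*p^4 + 4*p^3 - 6*p^2 - 2*p + 2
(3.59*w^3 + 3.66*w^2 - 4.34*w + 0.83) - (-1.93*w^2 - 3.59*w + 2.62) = 3.59*w^3 + 5.59*w^2 - 0.75*w - 1.79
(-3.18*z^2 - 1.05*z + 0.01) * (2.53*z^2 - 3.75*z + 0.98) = -8.0454*z^4 + 9.2685*z^3 + 0.8464*z^2 - 1.0665*z + 0.0098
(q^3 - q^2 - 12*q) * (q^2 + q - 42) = q^5 - 55*q^3 + 30*q^2 + 504*q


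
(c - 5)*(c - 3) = c^2 - 8*c + 15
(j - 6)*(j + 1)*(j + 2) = j^3 - 3*j^2 - 16*j - 12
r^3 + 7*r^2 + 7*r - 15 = (r - 1)*(r + 3)*(r + 5)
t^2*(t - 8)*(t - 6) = t^4 - 14*t^3 + 48*t^2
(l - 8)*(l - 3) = l^2 - 11*l + 24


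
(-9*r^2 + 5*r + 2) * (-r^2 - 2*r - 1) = 9*r^4 + 13*r^3 - 3*r^2 - 9*r - 2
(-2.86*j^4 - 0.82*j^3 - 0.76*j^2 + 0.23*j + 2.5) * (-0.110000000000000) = 0.3146*j^4 + 0.0902*j^3 + 0.0836*j^2 - 0.0253*j - 0.275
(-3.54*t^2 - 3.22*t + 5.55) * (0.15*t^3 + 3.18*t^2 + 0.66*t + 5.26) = -0.531*t^5 - 11.7402*t^4 - 11.7435*t^3 - 3.0966*t^2 - 13.2742*t + 29.193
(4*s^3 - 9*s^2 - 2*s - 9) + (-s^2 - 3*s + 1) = 4*s^3 - 10*s^2 - 5*s - 8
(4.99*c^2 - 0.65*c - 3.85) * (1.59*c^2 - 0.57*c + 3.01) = 7.9341*c^4 - 3.8778*c^3 + 9.2689*c^2 + 0.238*c - 11.5885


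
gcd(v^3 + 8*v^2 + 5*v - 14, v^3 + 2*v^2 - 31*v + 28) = v^2 + 6*v - 7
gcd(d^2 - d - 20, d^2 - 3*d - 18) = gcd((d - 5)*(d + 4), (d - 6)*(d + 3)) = 1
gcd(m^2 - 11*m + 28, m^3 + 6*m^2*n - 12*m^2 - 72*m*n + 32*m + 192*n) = m - 4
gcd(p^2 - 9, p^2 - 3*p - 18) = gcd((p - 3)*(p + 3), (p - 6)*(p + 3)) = p + 3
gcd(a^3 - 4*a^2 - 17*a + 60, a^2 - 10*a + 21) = a - 3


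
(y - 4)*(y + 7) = y^2 + 3*y - 28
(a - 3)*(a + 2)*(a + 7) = a^3 + 6*a^2 - 13*a - 42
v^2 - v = v*(v - 1)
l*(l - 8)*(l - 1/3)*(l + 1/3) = l^4 - 8*l^3 - l^2/9 + 8*l/9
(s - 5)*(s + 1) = s^2 - 4*s - 5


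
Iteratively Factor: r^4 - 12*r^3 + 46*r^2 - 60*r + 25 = (r - 5)*(r^3 - 7*r^2 + 11*r - 5) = (r - 5)^2*(r^2 - 2*r + 1) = (r - 5)^2*(r - 1)*(r - 1)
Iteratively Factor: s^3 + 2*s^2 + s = (s + 1)*(s^2 + s) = (s + 1)^2*(s)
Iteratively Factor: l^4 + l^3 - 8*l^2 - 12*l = (l + 2)*(l^3 - l^2 - 6*l) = l*(l + 2)*(l^2 - l - 6) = l*(l + 2)^2*(l - 3)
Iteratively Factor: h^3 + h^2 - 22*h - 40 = (h + 4)*(h^2 - 3*h - 10) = (h - 5)*(h + 4)*(h + 2)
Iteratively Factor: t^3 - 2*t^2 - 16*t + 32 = (t - 4)*(t^2 + 2*t - 8) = (t - 4)*(t - 2)*(t + 4)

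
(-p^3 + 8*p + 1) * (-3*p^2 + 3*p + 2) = 3*p^5 - 3*p^4 - 26*p^3 + 21*p^2 + 19*p + 2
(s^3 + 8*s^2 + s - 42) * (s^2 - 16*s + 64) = s^5 - 8*s^4 - 63*s^3 + 454*s^2 + 736*s - 2688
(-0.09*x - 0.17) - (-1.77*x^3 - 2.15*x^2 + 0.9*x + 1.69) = 1.77*x^3 + 2.15*x^2 - 0.99*x - 1.86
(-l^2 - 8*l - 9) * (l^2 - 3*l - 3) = -l^4 - 5*l^3 + 18*l^2 + 51*l + 27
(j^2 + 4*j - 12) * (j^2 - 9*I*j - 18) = j^4 + 4*j^3 - 9*I*j^3 - 30*j^2 - 36*I*j^2 - 72*j + 108*I*j + 216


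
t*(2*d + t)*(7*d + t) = 14*d^2*t + 9*d*t^2 + t^3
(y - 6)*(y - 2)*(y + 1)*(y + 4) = y^4 - 3*y^3 - 24*y^2 + 28*y + 48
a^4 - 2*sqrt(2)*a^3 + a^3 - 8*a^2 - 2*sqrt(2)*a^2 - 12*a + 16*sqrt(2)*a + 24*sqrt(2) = (a - 3)*(a + 2)^2*(a - 2*sqrt(2))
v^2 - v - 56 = (v - 8)*(v + 7)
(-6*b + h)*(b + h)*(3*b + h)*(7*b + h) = -126*b^4 - 165*b^3*h - 35*b^2*h^2 + 5*b*h^3 + h^4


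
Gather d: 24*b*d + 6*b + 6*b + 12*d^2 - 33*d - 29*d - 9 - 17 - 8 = 12*b + 12*d^2 + d*(24*b - 62) - 34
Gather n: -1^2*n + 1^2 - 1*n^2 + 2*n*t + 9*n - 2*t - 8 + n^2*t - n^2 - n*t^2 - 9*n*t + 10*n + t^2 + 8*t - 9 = n^2*(t - 2) + n*(-t^2 - 7*t + 18) + t^2 + 6*t - 16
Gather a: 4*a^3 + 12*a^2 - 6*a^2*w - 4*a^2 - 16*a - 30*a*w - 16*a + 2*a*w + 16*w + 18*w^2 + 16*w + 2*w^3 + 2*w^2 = 4*a^3 + a^2*(8 - 6*w) + a*(-28*w - 32) + 2*w^3 + 20*w^2 + 32*w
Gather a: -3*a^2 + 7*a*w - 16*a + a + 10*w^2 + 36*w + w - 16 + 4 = -3*a^2 + a*(7*w - 15) + 10*w^2 + 37*w - 12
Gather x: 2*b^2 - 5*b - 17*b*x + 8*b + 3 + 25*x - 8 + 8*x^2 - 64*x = 2*b^2 + 3*b + 8*x^2 + x*(-17*b - 39) - 5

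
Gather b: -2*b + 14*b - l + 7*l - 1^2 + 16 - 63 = 12*b + 6*l - 48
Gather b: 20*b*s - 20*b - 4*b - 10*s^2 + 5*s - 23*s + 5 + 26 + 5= b*(20*s - 24) - 10*s^2 - 18*s + 36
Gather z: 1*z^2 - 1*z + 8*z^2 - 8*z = 9*z^2 - 9*z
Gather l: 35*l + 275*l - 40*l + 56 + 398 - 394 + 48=270*l + 108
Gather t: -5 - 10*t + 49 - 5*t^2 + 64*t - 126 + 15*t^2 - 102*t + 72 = 10*t^2 - 48*t - 10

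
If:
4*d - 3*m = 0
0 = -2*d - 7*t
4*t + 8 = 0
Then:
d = 7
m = 28/3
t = -2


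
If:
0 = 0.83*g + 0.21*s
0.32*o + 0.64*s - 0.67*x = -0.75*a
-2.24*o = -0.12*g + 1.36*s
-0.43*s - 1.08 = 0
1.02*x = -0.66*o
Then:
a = 0.58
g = 0.64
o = 1.56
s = -2.51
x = -1.01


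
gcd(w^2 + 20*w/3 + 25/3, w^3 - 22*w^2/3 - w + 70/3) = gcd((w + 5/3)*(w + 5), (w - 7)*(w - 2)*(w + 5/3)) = w + 5/3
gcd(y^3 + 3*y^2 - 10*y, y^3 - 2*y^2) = y^2 - 2*y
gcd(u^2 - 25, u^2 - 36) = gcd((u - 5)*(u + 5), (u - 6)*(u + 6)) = 1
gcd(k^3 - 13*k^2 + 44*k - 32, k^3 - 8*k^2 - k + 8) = k^2 - 9*k + 8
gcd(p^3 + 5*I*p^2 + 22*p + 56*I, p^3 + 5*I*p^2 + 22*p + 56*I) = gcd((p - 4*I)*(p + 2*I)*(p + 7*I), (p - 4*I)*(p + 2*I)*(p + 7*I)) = p^3 + 5*I*p^2 + 22*p + 56*I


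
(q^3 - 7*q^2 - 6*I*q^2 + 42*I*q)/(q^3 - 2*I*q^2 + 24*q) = (q - 7)/(q + 4*I)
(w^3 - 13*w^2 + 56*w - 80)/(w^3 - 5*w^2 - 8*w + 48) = (w - 5)/(w + 3)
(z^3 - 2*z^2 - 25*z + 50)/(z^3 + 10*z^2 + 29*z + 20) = (z^2 - 7*z + 10)/(z^2 + 5*z + 4)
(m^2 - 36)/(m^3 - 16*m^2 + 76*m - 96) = (m + 6)/(m^2 - 10*m + 16)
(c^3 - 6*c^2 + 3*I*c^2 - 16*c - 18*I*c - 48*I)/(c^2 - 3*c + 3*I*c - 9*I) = (c^2 - 6*c - 16)/(c - 3)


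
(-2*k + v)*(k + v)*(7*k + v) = -14*k^3 - 9*k^2*v + 6*k*v^2 + v^3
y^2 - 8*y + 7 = (y - 7)*(y - 1)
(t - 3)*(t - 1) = t^2 - 4*t + 3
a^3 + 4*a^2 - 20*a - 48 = (a - 4)*(a + 2)*(a + 6)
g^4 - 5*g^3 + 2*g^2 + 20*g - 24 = (g - 3)*(g - 2)^2*(g + 2)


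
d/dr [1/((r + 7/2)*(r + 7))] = 2*(-4*r - 21)/(4*r^4 + 84*r^3 + 637*r^2 + 2058*r + 2401)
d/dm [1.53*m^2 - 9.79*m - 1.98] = 3.06*m - 9.79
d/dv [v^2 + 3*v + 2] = 2*v + 3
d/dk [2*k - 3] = 2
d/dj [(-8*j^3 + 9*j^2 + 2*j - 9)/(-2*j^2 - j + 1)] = (16*j^4 + 16*j^3 - 29*j^2 - 18*j - 7)/(4*j^4 + 4*j^3 - 3*j^2 - 2*j + 1)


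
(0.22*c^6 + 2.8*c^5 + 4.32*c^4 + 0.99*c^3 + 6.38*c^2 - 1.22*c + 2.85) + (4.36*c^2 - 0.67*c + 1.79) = 0.22*c^6 + 2.8*c^5 + 4.32*c^4 + 0.99*c^3 + 10.74*c^2 - 1.89*c + 4.64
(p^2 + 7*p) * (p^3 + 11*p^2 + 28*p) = p^5 + 18*p^4 + 105*p^3 + 196*p^2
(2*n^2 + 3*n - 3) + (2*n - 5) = 2*n^2 + 5*n - 8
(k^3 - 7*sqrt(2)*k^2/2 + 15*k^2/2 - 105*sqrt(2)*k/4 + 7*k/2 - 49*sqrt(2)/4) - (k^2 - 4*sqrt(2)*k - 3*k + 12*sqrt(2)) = k^3 - 7*sqrt(2)*k^2/2 + 13*k^2/2 - 89*sqrt(2)*k/4 + 13*k/2 - 97*sqrt(2)/4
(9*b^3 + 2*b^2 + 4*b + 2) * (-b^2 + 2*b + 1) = -9*b^5 + 16*b^4 + 9*b^3 + 8*b^2 + 8*b + 2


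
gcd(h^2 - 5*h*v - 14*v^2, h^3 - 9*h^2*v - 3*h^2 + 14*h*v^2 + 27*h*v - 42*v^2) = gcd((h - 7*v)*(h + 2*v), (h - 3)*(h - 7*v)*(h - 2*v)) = -h + 7*v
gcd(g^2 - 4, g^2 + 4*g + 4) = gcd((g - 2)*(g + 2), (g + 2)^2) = g + 2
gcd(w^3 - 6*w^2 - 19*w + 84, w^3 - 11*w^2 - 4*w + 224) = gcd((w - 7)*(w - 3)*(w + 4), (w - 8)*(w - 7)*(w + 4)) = w^2 - 3*w - 28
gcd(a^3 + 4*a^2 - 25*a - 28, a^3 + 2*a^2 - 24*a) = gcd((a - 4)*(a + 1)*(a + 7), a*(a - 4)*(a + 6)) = a - 4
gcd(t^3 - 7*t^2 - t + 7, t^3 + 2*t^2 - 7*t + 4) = t - 1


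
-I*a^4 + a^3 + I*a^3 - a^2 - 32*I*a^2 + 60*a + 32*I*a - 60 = (a - 6*I)*(a + 2*I)*(a + 5*I)*(-I*a + I)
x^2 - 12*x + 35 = (x - 7)*(x - 5)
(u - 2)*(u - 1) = u^2 - 3*u + 2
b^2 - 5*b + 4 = (b - 4)*(b - 1)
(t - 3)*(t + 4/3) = t^2 - 5*t/3 - 4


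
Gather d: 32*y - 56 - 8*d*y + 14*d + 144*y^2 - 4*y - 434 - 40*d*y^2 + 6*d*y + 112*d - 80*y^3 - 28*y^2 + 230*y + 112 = d*(-40*y^2 - 2*y + 126) - 80*y^3 + 116*y^2 + 258*y - 378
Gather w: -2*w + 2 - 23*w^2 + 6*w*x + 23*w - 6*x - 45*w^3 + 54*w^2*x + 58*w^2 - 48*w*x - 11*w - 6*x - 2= -45*w^3 + w^2*(54*x + 35) + w*(10 - 42*x) - 12*x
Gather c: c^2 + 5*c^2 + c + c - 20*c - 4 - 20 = 6*c^2 - 18*c - 24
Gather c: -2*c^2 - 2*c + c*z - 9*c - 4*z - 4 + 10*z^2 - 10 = -2*c^2 + c*(z - 11) + 10*z^2 - 4*z - 14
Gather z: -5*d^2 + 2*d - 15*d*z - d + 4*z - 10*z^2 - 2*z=-5*d^2 + d - 10*z^2 + z*(2 - 15*d)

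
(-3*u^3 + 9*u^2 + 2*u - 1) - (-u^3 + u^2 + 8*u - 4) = -2*u^3 + 8*u^2 - 6*u + 3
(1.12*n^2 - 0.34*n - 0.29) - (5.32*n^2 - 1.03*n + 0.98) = -4.2*n^2 + 0.69*n - 1.27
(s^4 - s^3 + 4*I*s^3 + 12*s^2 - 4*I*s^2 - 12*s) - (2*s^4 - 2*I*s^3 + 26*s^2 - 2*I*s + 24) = -s^4 - s^3 + 6*I*s^3 - 14*s^2 - 4*I*s^2 - 12*s + 2*I*s - 24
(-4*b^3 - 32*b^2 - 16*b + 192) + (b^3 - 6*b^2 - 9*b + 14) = -3*b^3 - 38*b^2 - 25*b + 206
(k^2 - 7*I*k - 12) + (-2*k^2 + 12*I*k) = -k^2 + 5*I*k - 12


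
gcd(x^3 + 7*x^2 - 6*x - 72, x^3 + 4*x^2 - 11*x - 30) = x - 3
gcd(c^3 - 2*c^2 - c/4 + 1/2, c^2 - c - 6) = 1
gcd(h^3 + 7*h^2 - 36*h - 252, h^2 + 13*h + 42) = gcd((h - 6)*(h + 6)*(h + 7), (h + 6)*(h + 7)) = h^2 + 13*h + 42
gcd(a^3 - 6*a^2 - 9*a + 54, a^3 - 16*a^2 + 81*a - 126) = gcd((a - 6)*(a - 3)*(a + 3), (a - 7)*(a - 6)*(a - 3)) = a^2 - 9*a + 18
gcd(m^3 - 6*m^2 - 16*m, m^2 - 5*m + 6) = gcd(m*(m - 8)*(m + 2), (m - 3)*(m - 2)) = 1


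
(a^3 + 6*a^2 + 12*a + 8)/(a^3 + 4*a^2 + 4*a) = (a + 2)/a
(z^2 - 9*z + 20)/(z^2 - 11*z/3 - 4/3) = 3*(z - 5)/(3*z + 1)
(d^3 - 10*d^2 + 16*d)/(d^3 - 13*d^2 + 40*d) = (d - 2)/(d - 5)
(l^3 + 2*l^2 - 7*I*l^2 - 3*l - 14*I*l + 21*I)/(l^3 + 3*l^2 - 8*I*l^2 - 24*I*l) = (l^2 - l*(1 + 7*I) + 7*I)/(l*(l - 8*I))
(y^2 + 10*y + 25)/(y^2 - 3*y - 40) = (y + 5)/(y - 8)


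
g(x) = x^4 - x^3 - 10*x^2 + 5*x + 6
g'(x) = 4*x^3 - 3*x^2 - 20*x + 5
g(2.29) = -19.50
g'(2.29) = -8.50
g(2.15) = -18.05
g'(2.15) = -12.11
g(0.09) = 6.37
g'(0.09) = 3.18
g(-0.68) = -1.50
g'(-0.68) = 15.96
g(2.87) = -17.81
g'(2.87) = 17.45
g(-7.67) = 3291.42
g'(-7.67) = -1822.96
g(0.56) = 5.59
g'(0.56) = -6.44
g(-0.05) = 5.73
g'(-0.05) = 5.99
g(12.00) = 17634.00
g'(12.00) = 6245.00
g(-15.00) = 51681.00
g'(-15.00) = -13870.00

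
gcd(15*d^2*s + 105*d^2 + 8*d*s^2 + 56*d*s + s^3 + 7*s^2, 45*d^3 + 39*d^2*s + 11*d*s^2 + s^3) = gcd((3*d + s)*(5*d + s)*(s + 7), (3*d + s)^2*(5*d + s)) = 15*d^2 + 8*d*s + s^2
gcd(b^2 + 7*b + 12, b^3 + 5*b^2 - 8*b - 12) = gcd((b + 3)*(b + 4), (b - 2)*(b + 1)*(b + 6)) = 1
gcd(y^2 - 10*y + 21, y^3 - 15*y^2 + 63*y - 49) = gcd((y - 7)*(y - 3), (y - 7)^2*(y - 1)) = y - 7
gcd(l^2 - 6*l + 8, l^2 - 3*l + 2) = l - 2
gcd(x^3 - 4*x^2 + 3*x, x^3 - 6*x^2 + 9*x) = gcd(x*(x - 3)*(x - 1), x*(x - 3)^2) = x^2 - 3*x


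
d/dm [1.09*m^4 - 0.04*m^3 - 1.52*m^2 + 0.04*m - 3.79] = 4.36*m^3 - 0.12*m^2 - 3.04*m + 0.04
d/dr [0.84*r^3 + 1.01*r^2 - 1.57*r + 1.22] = 2.52*r^2 + 2.02*r - 1.57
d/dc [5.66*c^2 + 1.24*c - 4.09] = 11.32*c + 1.24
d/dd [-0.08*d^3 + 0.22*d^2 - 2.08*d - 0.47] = -0.24*d^2 + 0.44*d - 2.08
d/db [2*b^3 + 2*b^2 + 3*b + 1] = 6*b^2 + 4*b + 3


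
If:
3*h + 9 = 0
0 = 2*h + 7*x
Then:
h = -3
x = 6/7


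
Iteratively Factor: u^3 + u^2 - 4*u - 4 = (u + 1)*(u^2 - 4) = (u + 1)*(u + 2)*(u - 2)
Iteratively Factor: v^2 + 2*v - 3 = (v - 1)*(v + 3)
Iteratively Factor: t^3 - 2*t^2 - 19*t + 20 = (t - 1)*(t^2 - t - 20) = (t - 1)*(t + 4)*(t - 5)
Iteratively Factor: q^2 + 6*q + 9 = (q + 3)*(q + 3)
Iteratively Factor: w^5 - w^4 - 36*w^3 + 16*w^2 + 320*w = (w - 4)*(w^4 + 3*w^3 - 24*w^2 - 80*w) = (w - 4)*(w + 4)*(w^3 - w^2 - 20*w) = w*(w - 4)*(w + 4)*(w^2 - w - 20) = w*(w - 4)*(w + 4)^2*(w - 5)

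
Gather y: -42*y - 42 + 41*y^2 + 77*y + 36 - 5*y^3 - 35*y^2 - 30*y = -5*y^3 + 6*y^2 + 5*y - 6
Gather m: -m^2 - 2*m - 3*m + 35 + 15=-m^2 - 5*m + 50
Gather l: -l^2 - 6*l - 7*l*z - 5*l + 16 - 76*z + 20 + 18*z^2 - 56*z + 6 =-l^2 + l*(-7*z - 11) + 18*z^2 - 132*z + 42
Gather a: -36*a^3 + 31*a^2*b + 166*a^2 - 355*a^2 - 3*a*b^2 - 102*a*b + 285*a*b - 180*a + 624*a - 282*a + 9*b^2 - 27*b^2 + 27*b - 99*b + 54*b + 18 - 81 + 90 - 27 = -36*a^3 + a^2*(31*b - 189) + a*(-3*b^2 + 183*b + 162) - 18*b^2 - 18*b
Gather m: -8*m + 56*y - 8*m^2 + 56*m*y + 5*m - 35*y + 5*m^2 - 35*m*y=-3*m^2 + m*(21*y - 3) + 21*y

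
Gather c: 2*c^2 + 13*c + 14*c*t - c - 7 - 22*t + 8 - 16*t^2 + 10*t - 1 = 2*c^2 + c*(14*t + 12) - 16*t^2 - 12*t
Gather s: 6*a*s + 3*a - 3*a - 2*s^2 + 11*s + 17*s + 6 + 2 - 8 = -2*s^2 + s*(6*a + 28)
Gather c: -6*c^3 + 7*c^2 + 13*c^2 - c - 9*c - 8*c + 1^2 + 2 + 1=-6*c^3 + 20*c^2 - 18*c + 4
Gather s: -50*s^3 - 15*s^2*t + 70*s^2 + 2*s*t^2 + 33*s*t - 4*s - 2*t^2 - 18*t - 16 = -50*s^3 + s^2*(70 - 15*t) + s*(2*t^2 + 33*t - 4) - 2*t^2 - 18*t - 16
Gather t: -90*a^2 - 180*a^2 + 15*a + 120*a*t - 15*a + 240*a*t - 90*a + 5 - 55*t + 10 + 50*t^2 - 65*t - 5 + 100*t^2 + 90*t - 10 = -270*a^2 - 90*a + 150*t^2 + t*(360*a - 30)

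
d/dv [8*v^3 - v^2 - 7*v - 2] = 24*v^2 - 2*v - 7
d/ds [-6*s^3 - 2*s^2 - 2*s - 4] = -18*s^2 - 4*s - 2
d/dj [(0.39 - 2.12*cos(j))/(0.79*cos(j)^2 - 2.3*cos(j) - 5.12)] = (-1.6748*cos(j)^2 + 0.6162*cos(j) - 11.7514)*sin(j)/(0.6241*cos(j)^4 - 3.634*cos(j)^3 - 2.7996*cos(j)^2 + 23.552*cos(j) + 26.2144)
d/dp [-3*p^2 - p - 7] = -6*p - 1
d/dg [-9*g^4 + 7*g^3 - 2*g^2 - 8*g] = -36*g^3 + 21*g^2 - 4*g - 8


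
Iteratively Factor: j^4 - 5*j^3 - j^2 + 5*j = (j + 1)*(j^3 - 6*j^2 + 5*j) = (j - 1)*(j + 1)*(j^2 - 5*j) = (j - 5)*(j - 1)*(j + 1)*(j)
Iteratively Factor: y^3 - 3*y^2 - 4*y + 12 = (y - 3)*(y^2 - 4) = (y - 3)*(y - 2)*(y + 2)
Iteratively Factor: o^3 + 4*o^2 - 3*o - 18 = (o + 3)*(o^2 + o - 6) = (o + 3)^2*(o - 2)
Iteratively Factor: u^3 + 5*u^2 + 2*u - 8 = (u + 2)*(u^2 + 3*u - 4) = (u + 2)*(u + 4)*(u - 1)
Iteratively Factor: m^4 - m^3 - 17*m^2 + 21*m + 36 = (m - 3)*(m^3 + 2*m^2 - 11*m - 12) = (m - 3)^2*(m^2 + 5*m + 4) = (m - 3)^2*(m + 1)*(m + 4)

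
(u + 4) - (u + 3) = 1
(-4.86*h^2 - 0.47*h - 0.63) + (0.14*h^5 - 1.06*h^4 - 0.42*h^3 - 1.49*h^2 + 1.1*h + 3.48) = 0.14*h^5 - 1.06*h^4 - 0.42*h^3 - 6.35*h^2 + 0.63*h + 2.85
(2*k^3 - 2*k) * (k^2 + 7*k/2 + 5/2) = 2*k^5 + 7*k^4 + 3*k^3 - 7*k^2 - 5*k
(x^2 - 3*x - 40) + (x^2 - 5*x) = 2*x^2 - 8*x - 40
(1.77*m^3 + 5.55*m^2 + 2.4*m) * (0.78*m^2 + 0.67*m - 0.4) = 1.3806*m^5 + 5.5149*m^4 + 4.8825*m^3 - 0.612*m^2 - 0.96*m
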